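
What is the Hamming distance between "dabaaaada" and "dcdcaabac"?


Comparing "dabaaaada" and "dcdcaabac" position by position:
  Position 0: 'd' vs 'd' => same
  Position 1: 'a' vs 'c' => differ
  Position 2: 'b' vs 'd' => differ
  Position 3: 'a' vs 'c' => differ
  Position 4: 'a' vs 'a' => same
  Position 5: 'a' vs 'a' => same
  Position 6: 'a' vs 'b' => differ
  Position 7: 'd' vs 'a' => differ
  Position 8: 'a' vs 'c' => differ
Total differences (Hamming distance): 6

6


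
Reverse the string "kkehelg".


Input: kkehelg
Reading characters right to left:
  Position 6: 'g'
  Position 5: 'l'
  Position 4: 'e'
  Position 3: 'h'
  Position 2: 'e'
  Position 1: 'k'
  Position 0: 'k'
Reversed: glehekk

glehekk


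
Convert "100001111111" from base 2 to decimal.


Input: "100001111111" in base 2
Positional expansion:
  Digit '1' (value 1) x 2^11 = 2048
  Digit '0' (value 0) x 2^10 = 0
  Digit '0' (value 0) x 2^9 = 0
  Digit '0' (value 0) x 2^8 = 0
  Digit '0' (value 0) x 2^7 = 0
  Digit '1' (value 1) x 2^6 = 64
  Digit '1' (value 1) x 2^5 = 32
  Digit '1' (value 1) x 2^4 = 16
  Digit '1' (value 1) x 2^3 = 8
  Digit '1' (value 1) x 2^2 = 4
  Digit '1' (value 1) x 2^1 = 2
  Digit '1' (value 1) x 2^0 = 1
Sum = 2175

2175


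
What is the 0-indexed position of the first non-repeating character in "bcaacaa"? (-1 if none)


Input: bcaacaa
Character frequencies:
  'a': 4
  'b': 1
  'c': 2
Scanning left to right for freq == 1:
  Position 0 ('b'): unique! => answer = 0

0


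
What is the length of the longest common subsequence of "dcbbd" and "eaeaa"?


LCS of "dcbbd" and "eaeaa"
DP table:
           e    a    e    a    a
      0    0    0    0    0    0
  d   0    0    0    0    0    0
  c   0    0    0    0    0    0
  b   0    0    0    0    0    0
  b   0    0    0    0    0    0
  d   0    0    0    0    0    0
LCS length = dp[5][5] = 0

0


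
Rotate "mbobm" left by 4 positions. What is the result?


Input: "mbobm", rotate left by 4
First 4 characters: "mbob"
Remaining characters: "m"
Concatenate remaining + first: "m" + "mbob" = "mmbob"

mmbob


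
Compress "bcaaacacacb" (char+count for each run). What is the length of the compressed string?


Input: bcaaacacacb
Runs:
  'b' x 1 => "b1"
  'c' x 1 => "c1"
  'a' x 3 => "a3"
  'c' x 1 => "c1"
  'a' x 1 => "a1"
  'c' x 1 => "c1"
  'a' x 1 => "a1"
  'c' x 1 => "c1"
  'b' x 1 => "b1"
Compressed: "b1c1a3c1a1c1a1c1b1"
Compressed length: 18

18


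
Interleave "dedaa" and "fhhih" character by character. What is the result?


Interleaving "dedaa" and "fhhih":
  Position 0: 'd' from first, 'f' from second => "df"
  Position 1: 'e' from first, 'h' from second => "eh"
  Position 2: 'd' from first, 'h' from second => "dh"
  Position 3: 'a' from first, 'i' from second => "ai"
  Position 4: 'a' from first, 'h' from second => "ah"
Result: dfehdhaiah

dfehdhaiah


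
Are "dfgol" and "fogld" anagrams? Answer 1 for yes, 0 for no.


Strings: "dfgol", "fogld"
Sorted first:  dfglo
Sorted second: dfglo
Sorted forms match => anagrams

1


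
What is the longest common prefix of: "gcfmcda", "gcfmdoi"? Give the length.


Words: gcfmcda, gcfmdoi
  Position 0: all 'g' => match
  Position 1: all 'c' => match
  Position 2: all 'f' => match
  Position 3: all 'm' => match
  Position 4: ('c', 'd') => mismatch, stop
LCP = "gcfm" (length 4)

4


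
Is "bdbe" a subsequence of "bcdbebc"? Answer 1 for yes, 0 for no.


Check if "bdbe" is a subsequence of "bcdbebc"
Greedy scan:
  Position 0 ('b'): matches sub[0] = 'b'
  Position 1 ('c'): no match needed
  Position 2 ('d'): matches sub[1] = 'd'
  Position 3 ('b'): matches sub[2] = 'b'
  Position 4 ('e'): matches sub[3] = 'e'
  Position 5 ('b'): no match needed
  Position 6 ('c'): no match needed
All 4 characters matched => is a subsequence

1


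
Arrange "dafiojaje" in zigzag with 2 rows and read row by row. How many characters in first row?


Zigzag "dafiojaje" into 2 rows:
Placing characters:
  'd' => row 0
  'a' => row 1
  'f' => row 0
  'i' => row 1
  'o' => row 0
  'j' => row 1
  'a' => row 0
  'j' => row 1
  'e' => row 0
Rows:
  Row 0: "dfoae"
  Row 1: "aijj"
First row length: 5

5


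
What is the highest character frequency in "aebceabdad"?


Input: aebceabdad
Character counts:
  'a': 3
  'b': 2
  'c': 1
  'd': 2
  'e': 2
Maximum frequency: 3

3


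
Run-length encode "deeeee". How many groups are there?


Input: deeeee
Scanning for consecutive runs:
  Group 1: 'd' x 1 (positions 0-0)
  Group 2: 'e' x 5 (positions 1-5)
Total groups: 2

2


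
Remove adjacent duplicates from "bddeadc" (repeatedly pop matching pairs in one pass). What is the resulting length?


Input: bddeadc
Stack-based adjacent duplicate removal:
  Read 'b': push. Stack: b
  Read 'd': push. Stack: bd
  Read 'd': matches stack top 'd' => pop. Stack: b
  Read 'e': push. Stack: be
  Read 'a': push. Stack: bea
  Read 'd': push. Stack: bead
  Read 'c': push. Stack: beadc
Final stack: "beadc" (length 5)

5


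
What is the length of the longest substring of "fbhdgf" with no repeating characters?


Input: "fbhdgf"
Sliding window (track last position of each char):
  Position 0 ('f'): window [0,0] length 1 -- new best
  Position 1 ('b'): window [0,1] length 2 -- new best
  Position 2 ('h'): window [0,2] length 3 -- new best
  Position 3 ('d'): window [0,3] length 4 -- new best
  Position 4 ('g'): window [0,4] length 5 -- new best
  Position 5 ('f'): repeat (last at 0), move window start to 1
  Position 5 ('f'): window [1,5] length 5
Longest substring with no repeats: "fbhdg" with length 5

5


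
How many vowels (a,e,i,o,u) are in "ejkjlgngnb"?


Input: ejkjlgngnb
Checking each character:
  'e' at position 0: vowel (running total: 1)
  'j' at position 1: consonant
  'k' at position 2: consonant
  'j' at position 3: consonant
  'l' at position 4: consonant
  'g' at position 5: consonant
  'n' at position 6: consonant
  'g' at position 7: consonant
  'n' at position 8: consonant
  'b' at position 9: consonant
Total vowels: 1

1


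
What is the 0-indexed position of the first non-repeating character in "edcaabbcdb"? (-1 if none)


Input: edcaabbcdb
Character frequencies:
  'a': 2
  'b': 3
  'c': 2
  'd': 2
  'e': 1
Scanning left to right for freq == 1:
  Position 0 ('e'): unique! => answer = 0

0


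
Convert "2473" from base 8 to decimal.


Input: "2473" in base 8
Positional expansion:
  Digit '2' (value 2) x 8^3 = 1024
  Digit '4' (value 4) x 8^2 = 256
  Digit '7' (value 7) x 8^1 = 56
  Digit '3' (value 3) x 8^0 = 3
Sum = 1339

1339


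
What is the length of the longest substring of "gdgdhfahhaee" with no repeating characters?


Input: "gdgdhfahhaee"
Sliding window (track last position of each char):
  Position 0 ('g'): window [0,0] length 1 -- new best
  Position 1 ('d'): window [0,1] length 2 -- new best
  Position 2 ('g'): repeat (last at 0), move window start to 1
  Position 2 ('g'): window [1,2] length 2
  Position 3 ('d'): repeat (last at 1), move window start to 2
  Position 3 ('d'): window [2,3] length 2
  Position 4 ('h'): window [2,4] length 3 -- new best
  Position 5 ('f'): window [2,5] length 4 -- new best
  Position 6 ('a'): window [2,6] length 5 -- new best
  Position 7 ('h'): repeat (last at 4), move window start to 5
  Position 7 ('h'): window [5,7] length 3
  Position 8 ('h'): repeat (last at 7), move window start to 8
  Position 8 ('h'): window [8,8] length 1
  Position 9 ('a'): window [8,9] length 2
  Position 10 ('e'): window [8,10] length 3
  Position 11 ('e'): repeat (last at 10), move window start to 11
  Position 11 ('e'): window [11,11] length 1
Longest substring with no repeats: "gdhfa" with length 5

5


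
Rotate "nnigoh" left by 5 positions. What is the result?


Input: "nnigoh", rotate left by 5
First 5 characters: "nnigo"
Remaining characters: "h"
Concatenate remaining + first: "h" + "nnigo" = "hnnigo"

hnnigo


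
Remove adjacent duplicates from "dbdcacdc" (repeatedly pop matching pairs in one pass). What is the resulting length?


Input: dbdcacdc
Stack-based adjacent duplicate removal:
  Read 'd': push. Stack: d
  Read 'b': push. Stack: db
  Read 'd': push. Stack: dbd
  Read 'c': push. Stack: dbdc
  Read 'a': push. Stack: dbdca
  Read 'c': push. Stack: dbdcac
  Read 'd': push. Stack: dbdcacd
  Read 'c': push. Stack: dbdcacdc
Final stack: "dbdcacdc" (length 8)

8


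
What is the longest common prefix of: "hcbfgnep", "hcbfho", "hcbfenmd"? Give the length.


Words: hcbfgnep, hcbfho, hcbfenmd
  Position 0: all 'h' => match
  Position 1: all 'c' => match
  Position 2: all 'b' => match
  Position 3: all 'f' => match
  Position 4: ('g', 'h', 'e') => mismatch, stop
LCP = "hcbf" (length 4)

4


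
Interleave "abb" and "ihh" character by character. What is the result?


Interleaving "abb" and "ihh":
  Position 0: 'a' from first, 'i' from second => "ai"
  Position 1: 'b' from first, 'h' from second => "bh"
  Position 2: 'b' from first, 'h' from second => "bh"
Result: aibhbh

aibhbh


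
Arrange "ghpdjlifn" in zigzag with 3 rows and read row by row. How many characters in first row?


Zigzag "ghpdjlifn" into 3 rows:
Placing characters:
  'g' => row 0
  'h' => row 1
  'p' => row 2
  'd' => row 1
  'j' => row 0
  'l' => row 1
  'i' => row 2
  'f' => row 1
  'n' => row 0
Rows:
  Row 0: "gjn"
  Row 1: "hdlf"
  Row 2: "pi"
First row length: 3

3


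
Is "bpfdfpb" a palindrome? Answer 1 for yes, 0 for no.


Input: bpfdfpb
Reversed: bpfdfpb
  Compare pos 0 ('b') with pos 6 ('b'): match
  Compare pos 1 ('p') with pos 5 ('p'): match
  Compare pos 2 ('f') with pos 4 ('f'): match
Result: palindrome

1


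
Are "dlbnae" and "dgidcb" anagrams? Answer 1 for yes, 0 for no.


Strings: "dlbnae", "dgidcb"
Sorted first:  abdeln
Sorted second: bcddgi
Differ at position 0: 'a' vs 'b' => not anagrams

0


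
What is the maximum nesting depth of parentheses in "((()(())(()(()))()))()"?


Input: "((()(())(()(()))()))()"
Tracking depth:
  Position 0 '(': depth becomes 1
  Position 1 '(': depth becomes 2
  Position 2 '(': depth becomes 3
  Position 3 ')': depth becomes 2
  Position 4 '(': depth becomes 3
  Position 5 '(': depth becomes 4
  Position 6 ')': depth becomes 3
  Position 7 ')': depth becomes 2
  Position 8 '(': depth becomes 3
  Position 9 '(': depth becomes 4
  Position 10 ')': depth becomes 3
  Position 11 '(': depth becomes 4
  Position 12 '(': depth becomes 5
  Position 13 ')': depth becomes 4
  Position 14 ')': depth becomes 3
  Position 15 ')': depth becomes 2
  Position 16 '(': depth becomes 3
  Position 17 ')': depth becomes 2
  Position 18 ')': depth becomes 1
  Position 19 ')': depth becomes 0
  Position 20 '(': depth becomes 1
  Position 21 ')': depth becomes 0
Maximum depth reached: 5

5


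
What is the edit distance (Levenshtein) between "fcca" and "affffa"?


Computing edit distance: "fcca" -> "affffa"
DP table:
           a    f    f    f    f    a
      0    1    2    3    4    5    6
  f   1    1    1    2    3    4    5
  c   2    2    2    2    3    4    5
  c   3    3    3    3    3    4    5
  a   4    3    4    4    4    4    4
Edit distance = dp[4][6] = 4

4


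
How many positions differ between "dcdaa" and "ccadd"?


Comparing "dcdaa" and "ccadd" position by position:
  Position 0: 'd' vs 'c' => DIFFER
  Position 1: 'c' vs 'c' => same
  Position 2: 'd' vs 'a' => DIFFER
  Position 3: 'a' vs 'd' => DIFFER
  Position 4: 'a' vs 'd' => DIFFER
Positions that differ: 4

4


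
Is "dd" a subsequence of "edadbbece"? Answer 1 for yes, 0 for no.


Check if "dd" is a subsequence of "edadbbece"
Greedy scan:
  Position 0 ('e'): no match needed
  Position 1 ('d'): matches sub[0] = 'd'
  Position 2 ('a'): no match needed
  Position 3 ('d'): matches sub[1] = 'd'
  Position 4 ('b'): no match needed
  Position 5 ('b'): no match needed
  Position 6 ('e'): no match needed
  Position 7 ('c'): no match needed
  Position 8 ('e'): no match needed
All 2 characters matched => is a subsequence

1


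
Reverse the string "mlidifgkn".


Input: mlidifgkn
Reading characters right to left:
  Position 8: 'n'
  Position 7: 'k'
  Position 6: 'g'
  Position 5: 'f'
  Position 4: 'i'
  Position 3: 'd'
  Position 2: 'i'
  Position 1: 'l'
  Position 0: 'm'
Reversed: nkgfidilm

nkgfidilm


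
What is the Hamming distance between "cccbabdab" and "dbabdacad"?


Comparing "cccbabdab" and "dbabdacad" position by position:
  Position 0: 'c' vs 'd' => differ
  Position 1: 'c' vs 'b' => differ
  Position 2: 'c' vs 'a' => differ
  Position 3: 'b' vs 'b' => same
  Position 4: 'a' vs 'd' => differ
  Position 5: 'b' vs 'a' => differ
  Position 6: 'd' vs 'c' => differ
  Position 7: 'a' vs 'a' => same
  Position 8: 'b' vs 'd' => differ
Total differences (Hamming distance): 7

7


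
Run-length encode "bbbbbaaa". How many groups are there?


Input: bbbbbaaa
Scanning for consecutive runs:
  Group 1: 'b' x 5 (positions 0-4)
  Group 2: 'a' x 3 (positions 5-7)
Total groups: 2

2


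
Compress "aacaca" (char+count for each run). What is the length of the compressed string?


Input: aacaca
Runs:
  'a' x 2 => "a2"
  'c' x 1 => "c1"
  'a' x 1 => "a1"
  'c' x 1 => "c1"
  'a' x 1 => "a1"
Compressed: "a2c1a1c1a1"
Compressed length: 10

10


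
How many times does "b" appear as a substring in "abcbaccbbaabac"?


Searching for "b" in "abcbaccbbaabac"
Scanning each position:
  Position 0: "a" => no
  Position 1: "b" => MATCH
  Position 2: "c" => no
  Position 3: "b" => MATCH
  Position 4: "a" => no
  Position 5: "c" => no
  Position 6: "c" => no
  Position 7: "b" => MATCH
  Position 8: "b" => MATCH
  Position 9: "a" => no
  Position 10: "a" => no
  Position 11: "b" => MATCH
  Position 12: "a" => no
  Position 13: "c" => no
Total occurrences: 5

5


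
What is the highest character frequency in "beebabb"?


Input: beebabb
Character counts:
  'a': 1
  'b': 4
  'e': 2
Maximum frequency: 4

4


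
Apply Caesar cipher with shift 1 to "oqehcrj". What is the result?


Caesar cipher: shift "oqehcrj" by 1
  'o' (pos 14) + 1 = pos 15 = 'p'
  'q' (pos 16) + 1 = pos 17 = 'r'
  'e' (pos 4) + 1 = pos 5 = 'f'
  'h' (pos 7) + 1 = pos 8 = 'i'
  'c' (pos 2) + 1 = pos 3 = 'd'
  'r' (pos 17) + 1 = pos 18 = 's'
  'j' (pos 9) + 1 = pos 10 = 'k'
Result: prfidsk

prfidsk


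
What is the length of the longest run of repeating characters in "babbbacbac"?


Input: "babbbacbac"
Scanning for longest run:
  Position 1 ('a'): new char, reset run to 1
  Position 2 ('b'): new char, reset run to 1
  Position 3 ('b'): continues run of 'b', length=2
  Position 4 ('b'): continues run of 'b', length=3
  Position 5 ('a'): new char, reset run to 1
  Position 6 ('c'): new char, reset run to 1
  Position 7 ('b'): new char, reset run to 1
  Position 8 ('a'): new char, reset run to 1
  Position 9 ('c'): new char, reset run to 1
Longest run: 'b' with length 3

3


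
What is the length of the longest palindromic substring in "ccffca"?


Input: "ccffca"
Checking substrings for palindromes:
  [1:5] "cffc" (len 4) => palindrome
  [0:2] "cc" (len 2) => palindrome
  [2:4] "ff" (len 2) => palindrome
Longest palindromic substring: "cffc" with length 4

4


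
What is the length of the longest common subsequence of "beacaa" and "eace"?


LCS of "beacaa" and "eace"
DP table:
           e    a    c    e
      0    0    0    0    0
  b   0    0    0    0    0
  e   0    1    1    1    1
  a   0    1    2    2    2
  c   0    1    2    3    3
  a   0    1    2    3    3
  a   0    1    2    3    3
LCS length = dp[6][4] = 3

3


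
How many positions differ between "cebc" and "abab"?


Comparing "cebc" and "abab" position by position:
  Position 0: 'c' vs 'a' => DIFFER
  Position 1: 'e' vs 'b' => DIFFER
  Position 2: 'b' vs 'a' => DIFFER
  Position 3: 'c' vs 'b' => DIFFER
Positions that differ: 4

4


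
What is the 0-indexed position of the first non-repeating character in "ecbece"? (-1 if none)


Input: ecbece
Character frequencies:
  'b': 1
  'c': 2
  'e': 3
Scanning left to right for freq == 1:
  Position 0 ('e'): freq=3, skip
  Position 1 ('c'): freq=2, skip
  Position 2 ('b'): unique! => answer = 2

2


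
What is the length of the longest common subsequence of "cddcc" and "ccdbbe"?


LCS of "cddcc" and "ccdbbe"
DP table:
           c    c    d    b    b    e
      0    0    0    0    0    0    0
  c   0    1    1    1    1    1    1
  d   0    1    1    2    2    2    2
  d   0    1    1    2    2    2    2
  c   0    1    2    2    2    2    2
  c   0    1    2    2    2    2    2
LCS length = dp[5][6] = 2

2


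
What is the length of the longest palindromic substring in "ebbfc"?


Input: "ebbfc"
Checking substrings for palindromes:
  [1:3] "bb" (len 2) => palindrome
Longest palindromic substring: "bb" with length 2

2


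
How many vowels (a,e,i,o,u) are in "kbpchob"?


Input: kbpchob
Checking each character:
  'k' at position 0: consonant
  'b' at position 1: consonant
  'p' at position 2: consonant
  'c' at position 3: consonant
  'h' at position 4: consonant
  'o' at position 5: vowel (running total: 1)
  'b' at position 6: consonant
Total vowels: 1

1


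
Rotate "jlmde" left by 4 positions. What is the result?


Input: "jlmde", rotate left by 4
First 4 characters: "jlmd"
Remaining characters: "e"
Concatenate remaining + first: "e" + "jlmd" = "ejlmd"

ejlmd


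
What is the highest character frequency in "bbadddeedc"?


Input: bbadddeedc
Character counts:
  'a': 1
  'b': 2
  'c': 1
  'd': 4
  'e': 2
Maximum frequency: 4

4


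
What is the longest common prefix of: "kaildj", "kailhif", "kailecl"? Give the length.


Words: kaildj, kailhif, kailecl
  Position 0: all 'k' => match
  Position 1: all 'a' => match
  Position 2: all 'i' => match
  Position 3: all 'l' => match
  Position 4: ('d', 'h', 'e') => mismatch, stop
LCP = "kail" (length 4)

4


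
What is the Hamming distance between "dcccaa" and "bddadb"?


Comparing "dcccaa" and "bddadb" position by position:
  Position 0: 'd' vs 'b' => differ
  Position 1: 'c' vs 'd' => differ
  Position 2: 'c' vs 'd' => differ
  Position 3: 'c' vs 'a' => differ
  Position 4: 'a' vs 'd' => differ
  Position 5: 'a' vs 'b' => differ
Total differences (Hamming distance): 6

6


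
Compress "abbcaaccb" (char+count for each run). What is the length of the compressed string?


Input: abbcaaccb
Runs:
  'a' x 1 => "a1"
  'b' x 2 => "b2"
  'c' x 1 => "c1"
  'a' x 2 => "a2"
  'c' x 2 => "c2"
  'b' x 1 => "b1"
Compressed: "a1b2c1a2c2b1"
Compressed length: 12

12


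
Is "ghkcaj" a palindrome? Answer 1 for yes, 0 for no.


Input: ghkcaj
Reversed: jackhg
  Compare pos 0 ('g') with pos 5 ('j'): MISMATCH
  Compare pos 1 ('h') with pos 4 ('a'): MISMATCH
  Compare pos 2 ('k') with pos 3 ('c'): MISMATCH
Result: not a palindrome

0


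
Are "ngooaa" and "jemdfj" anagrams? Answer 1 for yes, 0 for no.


Strings: "ngooaa", "jemdfj"
Sorted first:  aagnoo
Sorted second: defjjm
Differ at position 0: 'a' vs 'd' => not anagrams

0


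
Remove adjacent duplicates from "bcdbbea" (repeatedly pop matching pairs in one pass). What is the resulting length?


Input: bcdbbea
Stack-based adjacent duplicate removal:
  Read 'b': push. Stack: b
  Read 'c': push. Stack: bc
  Read 'd': push. Stack: bcd
  Read 'b': push. Stack: bcdb
  Read 'b': matches stack top 'b' => pop. Stack: bcd
  Read 'e': push. Stack: bcde
  Read 'a': push. Stack: bcdea
Final stack: "bcdea" (length 5)

5


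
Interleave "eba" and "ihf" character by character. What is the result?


Interleaving "eba" and "ihf":
  Position 0: 'e' from first, 'i' from second => "ei"
  Position 1: 'b' from first, 'h' from second => "bh"
  Position 2: 'a' from first, 'f' from second => "af"
Result: eibhaf

eibhaf


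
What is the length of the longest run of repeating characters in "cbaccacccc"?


Input: "cbaccacccc"
Scanning for longest run:
  Position 1 ('b'): new char, reset run to 1
  Position 2 ('a'): new char, reset run to 1
  Position 3 ('c'): new char, reset run to 1
  Position 4 ('c'): continues run of 'c', length=2
  Position 5 ('a'): new char, reset run to 1
  Position 6 ('c'): new char, reset run to 1
  Position 7 ('c'): continues run of 'c', length=2
  Position 8 ('c'): continues run of 'c', length=3
  Position 9 ('c'): continues run of 'c', length=4
Longest run: 'c' with length 4

4


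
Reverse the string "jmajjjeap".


Input: jmajjjeap
Reading characters right to left:
  Position 8: 'p'
  Position 7: 'a'
  Position 6: 'e'
  Position 5: 'j'
  Position 4: 'j'
  Position 3: 'j'
  Position 2: 'a'
  Position 1: 'm'
  Position 0: 'j'
Reversed: paejjjamj

paejjjamj


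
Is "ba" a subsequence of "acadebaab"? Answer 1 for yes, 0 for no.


Check if "ba" is a subsequence of "acadebaab"
Greedy scan:
  Position 0 ('a'): no match needed
  Position 1 ('c'): no match needed
  Position 2 ('a'): no match needed
  Position 3 ('d'): no match needed
  Position 4 ('e'): no match needed
  Position 5 ('b'): matches sub[0] = 'b'
  Position 6 ('a'): matches sub[1] = 'a'
  Position 7 ('a'): no match needed
  Position 8 ('b'): no match needed
All 2 characters matched => is a subsequence

1


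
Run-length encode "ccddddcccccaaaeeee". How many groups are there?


Input: ccddddcccccaaaeeee
Scanning for consecutive runs:
  Group 1: 'c' x 2 (positions 0-1)
  Group 2: 'd' x 4 (positions 2-5)
  Group 3: 'c' x 5 (positions 6-10)
  Group 4: 'a' x 3 (positions 11-13)
  Group 5: 'e' x 4 (positions 14-17)
Total groups: 5

5


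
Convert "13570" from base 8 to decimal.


Input: "13570" in base 8
Positional expansion:
  Digit '1' (value 1) x 8^4 = 4096
  Digit '3' (value 3) x 8^3 = 1536
  Digit '5' (value 5) x 8^2 = 320
  Digit '7' (value 7) x 8^1 = 56
  Digit '0' (value 0) x 8^0 = 0
Sum = 6008

6008


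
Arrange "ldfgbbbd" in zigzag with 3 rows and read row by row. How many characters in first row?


Zigzag "ldfgbbbd" into 3 rows:
Placing characters:
  'l' => row 0
  'd' => row 1
  'f' => row 2
  'g' => row 1
  'b' => row 0
  'b' => row 1
  'b' => row 2
  'd' => row 1
Rows:
  Row 0: "lb"
  Row 1: "dgbd"
  Row 2: "fb"
First row length: 2

2


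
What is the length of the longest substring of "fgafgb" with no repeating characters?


Input: "fgafgb"
Sliding window (track last position of each char):
  Position 0 ('f'): window [0,0] length 1 -- new best
  Position 1 ('g'): window [0,1] length 2 -- new best
  Position 2 ('a'): window [0,2] length 3 -- new best
  Position 3 ('f'): repeat (last at 0), move window start to 1
  Position 3 ('f'): window [1,3] length 3
  Position 4 ('g'): repeat (last at 1), move window start to 2
  Position 4 ('g'): window [2,4] length 3
  Position 5 ('b'): window [2,5] length 4 -- new best
Longest substring with no repeats: "afgb" with length 4

4


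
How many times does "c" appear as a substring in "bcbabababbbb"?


Searching for "c" in "bcbabababbbb"
Scanning each position:
  Position 0: "b" => no
  Position 1: "c" => MATCH
  Position 2: "b" => no
  Position 3: "a" => no
  Position 4: "b" => no
  Position 5: "a" => no
  Position 6: "b" => no
  Position 7: "a" => no
  Position 8: "b" => no
  Position 9: "b" => no
  Position 10: "b" => no
  Position 11: "b" => no
Total occurrences: 1

1


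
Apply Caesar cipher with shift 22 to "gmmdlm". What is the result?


Caesar cipher: shift "gmmdlm" by 22
  'g' (pos 6) + 22 = pos 2 = 'c'
  'm' (pos 12) + 22 = pos 8 = 'i'
  'm' (pos 12) + 22 = pos 8 = 'i'
  'd' (pos 3) + 22 = pos 25 = 'z'
  'l' (pos 11) + 22 = pos 7 = 'h'
  'm' (pos 12) + 22 = pos 8 = 'i'
Result: ciizhi

ciizhi


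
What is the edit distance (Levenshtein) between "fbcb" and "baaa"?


Computing edit distance: "fbcb" -> "baaa"
DP table:
           b    a    a    a
      0    1    2    3    4
  f   1    1    2    3    4
  b   2    1    2    3    4
  c   3    2    2    3    4
  b   4    3    3    3    4
Edit distance = dp[4][4] = 4

4


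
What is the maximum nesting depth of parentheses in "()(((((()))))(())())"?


Input: "()(((((()))))(())())"
Tracking depth:
  Position 0 '(': depth becomes 1
  Position 1 ')': depth becomes 0
  Position 2 '(': depth becomes 1
  Position 3 '(': depth becomes 2
  Position 4 '(': depth becomes 3
  Position 5 '(': depth becomes 4
  Position 6 '(': depth becomes 5
  Position 7 '(': depth becomes 6
  Position 8 ')': depth becomes 5
  Position 9 ')': depth becomes 4
  Position 10 ')': depth becomes 3
  Position 11 ')': depth becomes 2
  Position 12 ')': depth becomes 1
  Position 13 '(': depth becomes 2
  Position 14 '(': depth becomes 3
  Position 15 ')': depth becomes 2
  Position 16 ')': depth becomes 1
  Position 17 '(': depth becomes 2
  Position 18 ')': depth becomes 1
  Position 19 ')': depth becomes 0
Maximum depth reached: 6

6


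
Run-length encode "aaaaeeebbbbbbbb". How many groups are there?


Input: aaaaeeebbbbbbbb
Scanning for consecutive runs:
  Group 1: 'a' x 4 (positions 0-3)
  Group 2: 'e' x 3 (positions 4-6)
  Group 3: 'b' x 8 (positions 7-14)
Total groups: 3

3


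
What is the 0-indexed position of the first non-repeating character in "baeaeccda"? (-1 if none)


Input: baeaeccda
Character frequencies:
  'a': 3
  'b': 1
  'c': 2
  'd': 1
  'e': 2
Scanning left to right for freq == 1:
  Position 0 ('b'): unique! => answer = 0

0


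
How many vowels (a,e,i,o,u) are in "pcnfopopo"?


Input: pcnfopopo
Checking each character:
  'p' at position 0: consonant
  'c' at position 1: consonant
  'n' at position 2: consonant
  'f' at position 3: consonant
  'o' at position 4: vowel (running total: 1)
  'p' at position 5: consonant
  'o' at position 6: vowel (running total: 2)
  'p' at position 7: consonant
  'o' at position 8: vowel (running total: 3)
Total vowels: 3

3


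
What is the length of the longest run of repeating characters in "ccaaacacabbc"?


Input: "ccaaacacabbc"
Scanning for longest run:
  Position 1 ('c'): continues run of 'c', length=2
  Position 2 ('a'): new char, reset run to 1
  Position 3 ('a'): continues run of 'a', length=2
  Position 4 ('a'): continues run of 'a', length=3
  Position 5 ('c'): new char, reset run to 1
  Position 6 ('a'): new char, reset run to 1
  Position 7 ('c'): new char, reset run to 1
  Position 8 ('a'): new char, reset run to 1
  Position 9 ('b'): new char, reset run to 1
  Position 10 ('b'): continues run of 'b', length=2
  Position 11 ('c'): new char, reset run to 1
Longest run: 'a' with length 3

3


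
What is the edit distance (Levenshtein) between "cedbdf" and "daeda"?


Computing edit distance: "cedbdf" -> "daeda"
DP table:
           d    a    e    d    a
      0    1    2    3    4    5
  c   1    1    2    3    4    5
  e   2    2    2    2    3    4
  d   3    2    3    3    2    3
  b   4    3    3    4    3    3
  d   5    4    4    4    4    4
  f   6    5    5    5    5    5
Edit distance = dp[6][5] = 5

5


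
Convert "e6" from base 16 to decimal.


Input: "e6" in base 16
Positional expansion:
  Digit 'e' (value 14) x 16^1 = 224
  Digit '6' (value 6) x 16^0 = 6
Sum = 230

230


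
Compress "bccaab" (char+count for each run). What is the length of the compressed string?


Input: bccaab
Runs:
  'b' x 1 => "b1"
  'c' x 2 => "c2"
  'a' x 2 => "a2"
  'b' x 1 => "b1"
Compressed: "b1c2a2b1"
Compressed length: 8

8


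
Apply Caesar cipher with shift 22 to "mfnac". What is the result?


Caesar cipher: shift "mfnac" by 22
  'm' (pos 12) + 22 = pos 8 = 'i'
  'f' (pos 5) + 22 = pos 1 = 'b'
  'n' (pos 13) + 22 = pos 9 = 'j'
  'a' (pos 0) + 22 = pos 22 = 'w'
  'c' (pos 2) + 22 = pos 24 = 'y'
Result: ibjwy

ibjwy


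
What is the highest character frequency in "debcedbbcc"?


Input: debcedbbcc
Character counts:
  'b': 3
  'c': 3
  'd': 2
  'e': 2
Maximum frequency: 3

3


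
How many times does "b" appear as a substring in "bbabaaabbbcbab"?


Searching for "b" in "bbabaaabbbcbab"
Scanning each position:
  Position 0: "b" => MATCH
  Position 1: "b" => MATCH
  Position 2: "a" => no
  Position 3: "b" => MATCH
  Position 4: "a" => no
  Position 5: "a" => no
  Position 6: "a" => no
  Position 7: "b" => MATCH
  Position 8: "b" => MATCH
  Position 9: "b" => MATCH
  Position 10: "c" => no
  Position 11: "b" => MATCH
  Position 12: "a" => no
  Position 13: "b" => MATCH
Total occurrences: 8

8


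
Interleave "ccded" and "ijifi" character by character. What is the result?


Interleaving "ccded" and "ijifi":
  Position 0: 'c' from first, 'i' from second => "ci"
  Position 1: 'c' from first, 'j' from second => "cj"
  Position 2: 'd' from first, 'i' from second => "di"
  Position 3: 'e' from first, 'f' from second => "ef"
  Position 4: 'd' from first, 'i' from second => "di"
Result: cicjdiefdi

cicjdiefdi


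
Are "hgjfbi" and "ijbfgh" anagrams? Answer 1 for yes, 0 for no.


Strings: "hgjfbi", "ijbfgh"
Sorted first:  bfghij
Sorted second: bfghij
Sorted forms match => anagrams

1


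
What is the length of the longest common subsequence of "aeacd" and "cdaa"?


LCS of "aeacd" and "cdaa"
DP table:
           c    d    a    a
      0    0    0    0    0
  a   0    0    0    1    1
  e   0    0    0    1    1
  a   0    0    0    1    2
  c   0    1    1    1    2
  d   0    1    2    2    2
LCS length = dp[5][4] = 2

2


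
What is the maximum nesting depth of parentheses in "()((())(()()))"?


Input: "()((())(()()))"
Tracking depth:
  Position 0 '(': depth becomes 1
  Position 1 ')': depth becomes 0
  Position 2 '(': depth becomes 1
  Position 3 '(': depth becomes 2
  Position 4 '(': depth becomes 3
  Position 5 ')': depth becomes 2
  Position 6 ')': depth becomes 1
  Position 7 '(': depth becomes 2
  Position 8 '(': depth becomes 3
  Position 9 ')': depth becomes 2
  Position 10 '(': depth becomes 3
  Position 11 ')': depth becomes 2
  Position 12 ')': depth becomes 1
  Position 13 ')': depth becomes 0
Maximum depth reached: 3

3


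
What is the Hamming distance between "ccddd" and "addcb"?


Comparing "ccddd" and "addcb" position by position:
  Position 0: 'c' vs 'a' => differ
  Position 1: 'c' vs 'd' => differ
  Position 2: 'd' vs 'd' => same
  Position 3: 'd' vs 'c' => differ
  Position 4: 'd' vs 'b' => differ
Total differences (Hamming distance): 4

4


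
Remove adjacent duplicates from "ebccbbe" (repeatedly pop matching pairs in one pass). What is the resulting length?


Input: ebccbbe
Stack-based adjacent duplicate removal:
  Read 'e': push. Stack: e
  Read 'b': push. Stack: eb
  Read 'c': push. Stack: ebc
  Read 'c': matches stack top 'c' => pop. Stack: eb
  Read 'b': matches stack top 'b' => pop. Stack: e
  Read 'b': push. Stack: eb
  Read 'e': push. Stack: ebe
Final stack: "ebe" (length 3)

3


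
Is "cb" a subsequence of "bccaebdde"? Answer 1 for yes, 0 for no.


Check if "cb" is a subsequence of "bccaebdde"
Greedy scan:
  Position 0 ('b'): no match needed
  Position 1 ('c'): matches sub[0] = 'c'
  Position 2 ('c'): no match needed
  Position 3 ('a'): no match needed
  Position 4 ('e'): no match needed
  Position 5 ('b'): matches sub[1] = 'b'
  Position 6 ('d'): no match needed
  Position 7 ('d'): no match needed
  Position 8 ('e'): no match needed
All 2 characters matched => is a subsequence

1


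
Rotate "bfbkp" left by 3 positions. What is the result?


Input: "bfbkp", rotate left by 3
First 3 characters: "bfb"
Remaining characters: "kp"
Concatenate remaining + first: "kp" + "bfb" = "kpbfb"

kpbfb


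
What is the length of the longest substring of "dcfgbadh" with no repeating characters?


Input: "dcfgbadh"
Sliding window (track last position of each char):
  Position 0 ('d'): window [0,0] length 1 -- new best
  Position 1 ('c'): window [0,1] length 2 -- new best
  Position 2 ('f'): window [0,2] length 3 -- new best
  Position 3 ('g'): window [0,3] length 4 -- new best
  Position 4 ('b'): window [0,4] length 5 -- new best
  Position 5 ('a'): window [0,5] length 6 -- new best
  Position 6 ('d'): repeat (last at 0), move window start to 1
  Position 6 ('d'): window [1,6] length 6
  Position 7 ('h'): window [1,7] length 7 -- new best
Longest substring with no repeats: "cfgbadh" with length 7

7


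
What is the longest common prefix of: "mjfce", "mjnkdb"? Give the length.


Words: mjfce, mjnkdb
  Position 0: all 'm' => match
  Position 1: all 'j' => match
  Position 2: ('f', 'n') => mismatch, stop
LCP = "mj" (length 2)

2


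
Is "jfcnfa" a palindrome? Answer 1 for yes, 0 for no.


Input: jfcnfa
Reversed: afncfj
  Compare pos 0 ('j') with pos 5 ('a'): MISMATCH
  Compare pos 1 ('f') with pos 4 ('f'): match
  Compare pos 2 ('c') with pos 3 ('n'): MISMATCH
Result: not a palindrome

0


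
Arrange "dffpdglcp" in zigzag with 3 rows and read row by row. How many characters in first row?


Zigzag "dffpdglcp" into 3 rows:
Placing characters:
  'd' => row 0
  'f' => row 1
  'f' => row 2
  'p' => row 1
  'd' => row 0
  'g' => row 1
  'l' => row 2
  'c' => row 1
  'p' => row 0
Rows:
  Row 0: "ddp"
  Row 1: "fpgc"
  Row 2: "fl"
First row length: 3

3


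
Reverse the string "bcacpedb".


Input: bcacpedb
Reading characters right to left:
  Position 7: 'b'
  Position 6: 'd'
  Position 5: 'e'
  Position 4: 'p'
  Position 3: 'c'
  Position 2: 'a'
  Position 1: 'c'
  Position 0: 'b'
Reversed: bdepcacb

bdepcacb


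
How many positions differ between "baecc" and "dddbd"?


Comparing "baecc" and "dddbd" position by position:
  Position 0: 'b' vs 'd' => DIFFER
  Position 1: 'a' vs 'd' => DIFFER
  Position 2: 'e' vs 'd' => DIFFER
  Position 3: 'c' vs 'b' => DIFFER
  Position 4: 'c' vs 'd' => DIFFER
Positions that differ: 5

5


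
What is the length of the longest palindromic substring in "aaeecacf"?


Input: "aaeecacf"
Checking substrings for palindromes:
  [4:7] "cac" (len 3) => palindrome
  [0:2] "aa" (len 2) => palindrome
  [2:4] "ee" (len 2) => palindrome
Longest palindromic substring: "cac" with length 3

3


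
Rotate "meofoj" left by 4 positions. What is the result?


Input: "meofoj", rotate left by 4
First 4 characters: "meof"
Remaining characters: "oj"
Concatenate remaining + first: "oj" + "meof" = "ojmeof"

ojmeof


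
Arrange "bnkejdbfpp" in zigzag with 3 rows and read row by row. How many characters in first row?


Zigzag "bnkejdbfpp" into 3 rows:
Placing characters:
  'b' => row 0
  'n' => row 1
  'k' => row 2
  'e' => row 1
  'j' => row 0
  'd' => row 1
  'b' => row 2
  'f' => row 1
  'p' => row 0
  'p' => row 1
Rows:
  Row 0: "bjp"
  Row 1: "nedfp"
  Row 2: "kb"
First row length: 3

3


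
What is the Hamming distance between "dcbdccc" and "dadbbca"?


Comparing "dcbdccc" and "dadbbca" position by position:
  Position 0: 'd' vs 'd' => same
  Position 1: 'c' vs 'a' => differ
  Position 2: 'b' vs 'd' => differ
  Position 3: 'd' vs 'b' => differ
  Position 4: 'c' vs 'b' => differ
  Position 5: 'c' vs 'c' => same
  Position 6: 'c' vs 'a' => differ
Total differences (Hamming distance): 5

5


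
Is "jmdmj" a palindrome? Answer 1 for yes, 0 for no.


Input: jmdmj
Reversed: jmdmj
  Compare pos 0 ('j') with pos 4 ('j'): match
  Compare pos 1 ('m') with pos 3 ('m'): match
Result: palindrome

1


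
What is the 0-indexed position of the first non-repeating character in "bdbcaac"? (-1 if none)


Input: bdbcaac
Character frequencies:
  'a': 2
  'b': 2
  'c': 2
  'd': 1
Scanning left to right for freq == 1:
  Position 0 ('b'): freq=2, skip
  Position 1 ('d'): unique! => answer = 1

1


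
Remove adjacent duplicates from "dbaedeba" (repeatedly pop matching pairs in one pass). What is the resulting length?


Input: dbaedeba
Stack-based adjacent duplicate removal:
  Read 'd': push. Stack: d
  Read 'b': push. Stack: db
  Read 'a': push. Stack: dba
  Read 'e': push. Stack: dbae
  Read 'd': push. Stack: dbaed
  Read 'e': push. Stack: dbaede
  Read 'b': push. Stack: dbaedeb
  Read 'a': push. Stack: dbaedeba
Final stack: "dbaedeba" (length 8)

8


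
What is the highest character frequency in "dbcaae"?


Input: dbcaae
Character counts:
  'a': 2
  'b': 1
  'c': 1
  'd': 1
  'e': 1
Maximum frequency: 2

2


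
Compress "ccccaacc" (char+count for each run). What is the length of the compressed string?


Input: ccccaacc
Runs:
  'c' x 4 => "c4"
  'a' x 2 => "a2"
  'c' x 2 => "c2"
Compressed: "c4a2c2"
Compressed length: 6

6


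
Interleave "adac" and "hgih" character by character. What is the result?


Interleaving "adac" and "hgih":
  Position 0: 'a' from first, 'h' from second => "ah"
  Position 1: 'd' from first, 'g' from second => "dg"
  Position 2: 'a' from first, 'i' from second => "ai"
  Position 3: 'c' from first, 'h' from second => "ch"
Result: ahdgaich

ahdgaich


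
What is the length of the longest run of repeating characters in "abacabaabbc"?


Input: "abacabaabbc"
Scanning for longest run:
  Position 1 ('b'): new char, reset run to 1
  Position 2 ('a'): new char, reset run to 1
  Position 3 ('c'): new char, reset run to 1
  Position 4 ('a'): new char, reset run to 1
  Position 5 ('b'): new char, reset run to 1
  Position 6 ('a'): new char, reset run to 1
  Position 7 ('a'): continues run of 'a', length=2
  Position 8 ('b'): new char, reset run to 1
  Position 9 ('b'): continues run of 'b', length=2
  Position 10 ('c'): new char, reset run to 1
Longest run: 'a' with length 2

2


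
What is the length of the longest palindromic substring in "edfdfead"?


Input: "edfdfead"
Checking substrings for palindromes:
  [1:4] "dfd" (len 3) => palindrome
  [2:5] "fdf" (len 3) => palindrome
Longest palindromic substring: "dfd" with length 3

3


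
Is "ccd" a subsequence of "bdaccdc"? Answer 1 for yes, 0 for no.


Check if "ccd" is a subsequence of "bdaccdc"
Greedy scan:
  Position 0 ('b'): no match needed
  Position 1 ('d'): no match needed
  Position 2 ('a'): no match needed
  Position 3 ('c'): matches sub[0] = 'c'
  Position 4 ('c'): matches sub[1] = 'c'
  Position 5 ('d'): matches sub[2] = 'd'
  Position 6 ('c'): no match needed
All 3 characters matched => is a subsequence

1


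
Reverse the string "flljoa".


Input: flljoa
Reading characters right to left:
  Position 5: 'a'
  Position 4: 'o'
  Position 3: 'j'
  Position 2: 'l'
  Position 1: 'l'
  Position 0: 'f'
Reversed: aojllf

aojllf


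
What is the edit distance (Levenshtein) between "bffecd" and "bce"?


Computing edit distance: "bffecd" -> "bce"
DP table:
           b    c    e
      0    1    2    3
  b   1    0    1    2
  f   2    1    1    2
  f   3    2    2    2
  e   4    3    3    2
  c   5    4    3    3
  d   6    5    4    4
Edit distance = dp[6][3] = 4

4


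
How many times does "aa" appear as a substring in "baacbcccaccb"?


Searching for "aa" in "baacbcccaccb"
Scanning each position:
  Position 0: "ba" => no
  Position 1: "aa" => MATCH
  Position 2: "ac" => no
  Position 3: "cb" => no
  Position 4: "bc" => no
  Position 5: "cc" => no
  Position 6: "cc" => no
  Position 7: "ca" => no
  Position 8: "ac" => no
  Position 9: "cc" => no
  Position 10: "cb" => no
Total occurrences: 1

1


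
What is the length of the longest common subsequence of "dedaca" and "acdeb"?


LCS of "dedaca" and "acdeb"
DP table:
           a    c    d    e    b
      0    0    0    0    0    0
  d   0    0    0    1    1    1
  e   0    0    0    1    2    2
  d   0    0    0    1    2    2
  a   0    1    1    1    2    2
  c   0    1    2    2    2    2
  a   0    1    2    2    2    2
LCS length = dp[6][5] = 2

2


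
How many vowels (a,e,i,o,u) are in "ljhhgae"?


Input: ljhhgae
Checking each character:
  'l' at position 0: consonant
  'j' at position 1: consonant
  'h' at position 2: consonant
  'h' at position 3: consonant
  'g' at position 4: consonant
  'a' at position 5: vowel (running total: 1)
  'e' at position 6: vowel (running total: 2)
Total vowels: 2

2


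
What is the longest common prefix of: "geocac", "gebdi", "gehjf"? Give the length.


Words: geocac, gebdi, gehjf
  Position 0: all 'g' => match
  Position 1: all 'e' => match
  Position 2: ('o', 'b', 'h') => mismatch, stop
LCP = "ge" (length 2)

2


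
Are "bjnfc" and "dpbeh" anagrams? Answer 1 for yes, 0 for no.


Strings: "bjnfc", "dpbeh"
Sorted first:  bcfjn
Sorted second: bdehp
Differ at position 1: 'c' vs 'd' => not anagrams

0
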